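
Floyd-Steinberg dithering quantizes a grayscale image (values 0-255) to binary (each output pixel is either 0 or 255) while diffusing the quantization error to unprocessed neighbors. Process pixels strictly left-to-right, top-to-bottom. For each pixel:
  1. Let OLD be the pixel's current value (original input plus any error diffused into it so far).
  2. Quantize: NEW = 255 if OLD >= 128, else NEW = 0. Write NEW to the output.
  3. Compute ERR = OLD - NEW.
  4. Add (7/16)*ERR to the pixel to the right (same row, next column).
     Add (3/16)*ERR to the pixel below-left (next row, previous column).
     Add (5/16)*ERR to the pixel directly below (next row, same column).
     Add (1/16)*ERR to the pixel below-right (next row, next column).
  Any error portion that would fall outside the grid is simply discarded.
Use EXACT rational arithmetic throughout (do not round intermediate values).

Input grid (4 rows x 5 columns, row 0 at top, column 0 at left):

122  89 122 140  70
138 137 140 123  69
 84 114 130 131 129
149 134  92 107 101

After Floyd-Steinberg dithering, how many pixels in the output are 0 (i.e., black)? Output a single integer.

(0,0): OLD=122 → NEW=0, ERR=122
(0,1): OLD=1139/8 → NEW=255, ERR=-901/8
(0,2): OLD=9309/128 → NEW=0, ERR=9309/128
(0,3): OLD=351883/2048 → NEW=255, ERR=-170357/2048
(0,4): OLD=1101261/32768 → NEW=0, ERR=1101261/32768
(1,0): OLD=19841/128 → NEW=255, ERR=-12799/128
(1,1): OLD=81223/1024 → NEW=0, ERR=81223/1024
(1,2): OLD=5727635/32768 → NEW=255, ERR=-2628205/32768
(1,3): OLD=9537079/131072 → NEW=0, ERR=9537079/131072
(1,4): OLD=222585413/2097152 → NEW=0, ERR=222585413/2097152
(2,0): OLD=1107965/16384 → NEW=0, ERR=1107965/16384
(2,1): OLD=77114863/524288 → NEW=255, ERR=-56578577/524288
(2,2): OLD=640243725/8388608 → NEW=0, ERR=640243725/8388608
(2,3): OLD=27114298199/134217728 → NEW=255, ERR=-7111222441/134217728
(2,4): OLD=308240134561/2147483648 → NEW=255, ERR=-239368195679/2147483648
(3,0): OLD=1257441261/8388608 → NEW=255, ERR=-881653779/8388608
(3,1): OLD=4887661097/67108864 → NEW=0, ERR=4887661097/67108864
(3,2): OLD=281397465939/2147483648 → NEW=255, ERR=-266210864301/2147483648
(3,3): OLD=86239495819/4294967296 → NEW=0, ERR=86239495819/4294967296
(3,4): OLD=4923102546167/68719476736 → NEW=0, ERR=4923102546167/68719476736
Output grid:
  Row 0: .#.#.  (3 black, running=3)
  Row 1: #.#..  (3 black, running=6)
  Row 2: .#.##  (2 black, running=8)
  Row 3: #.#..  (3 black, running=11)

Answer: 11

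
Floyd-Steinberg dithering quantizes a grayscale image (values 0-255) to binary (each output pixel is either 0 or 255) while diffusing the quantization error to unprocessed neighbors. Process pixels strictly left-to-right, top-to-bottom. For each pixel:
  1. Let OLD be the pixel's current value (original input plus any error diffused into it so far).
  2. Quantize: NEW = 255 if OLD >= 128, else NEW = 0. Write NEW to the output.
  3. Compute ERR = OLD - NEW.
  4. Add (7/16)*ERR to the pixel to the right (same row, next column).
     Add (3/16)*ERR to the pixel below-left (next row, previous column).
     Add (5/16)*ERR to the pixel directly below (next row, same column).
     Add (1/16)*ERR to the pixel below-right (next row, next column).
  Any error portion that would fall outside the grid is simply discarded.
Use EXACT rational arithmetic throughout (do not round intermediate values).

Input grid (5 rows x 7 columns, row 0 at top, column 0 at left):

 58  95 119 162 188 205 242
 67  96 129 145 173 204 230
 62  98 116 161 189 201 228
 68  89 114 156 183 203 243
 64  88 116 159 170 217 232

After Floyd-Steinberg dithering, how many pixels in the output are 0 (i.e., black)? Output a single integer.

Answer: 14

Derivation:
(0,0): OLD=58 → NEW=0, ERR=58
(0,1): OLD=963/8 → NEW=0, ERR=963/8
(0,2): OLD=21973/128 → NEW=255, ERR=-10667/128
(0,3): OLD=257107/2048 → NEW=0, ERR=257107/2048
(0,4): OLD=7960133/32768 → NEW=255, ERR=-395707/32768
(0,5): OLD=104709091/524288 → NEW=255, ERR=-28984349/524288
(0,6): OLD=1827152693/8388608 → NEW=255, ERR=-311942347/8388608
(1,0): OLD=13785/128 → NEW=0, ERR=13785/128
(1,1): OLD=172783/1024 → NEW=255, ERR=-88337/1024
(1,2): OLD=3154843/32768 → NEW=0, ERR=3154843/32768
(1,3): OLD=28689087/131072 → NEW=255, ERR=-4734273/131072
(1,4): OLD=1265879325/8388608 → NEW=255, ERR=-873215715/8388608
(1,5): OLD=8956015277/67108864 → NEW=255, ERR=-8156745043/67108864
(1,6): OLD=173675713667/1073741824 → NEW=255, ERR=-100128451453/1073741824
(2,0): OLD=1302197/16384 → NEW=0, ERR=1302197/16384
(2,1): OLD=68470551/524288 → NEW=255, ERR=-65222889/524288
(2,2): OLD=666865925/8388608 → NEW=0, ERR=666865925/8388608
(2,3): OLD=11475070493/67108864 → NEW=255, ERR=-5637689827/67108864
(2,4): OLD=50825282221/536870912 → NEW=0, ERR=50825282221/536870912
(2,5): OLD=3100011087759/17179869184 → NEW=255, ERR=-1280855554161/17179869184
(2,6): OLD=43607771056857/274877906944 → NEW=255, ERR=-26486095213863/274877906944
(3,0): OLD=583108197/8388608 → NEW=0, ERR=583108197/8388608
(3,1): OLD=6738313345/67108864 → NEW=0, ERR=6738313345/67108864
(3,2): OLD=85493899539/536870912 → NEW=255, ERR=-51408183021/536870912
(3,3): OLD=237455046997/2147483648 → NEW=0, ERR=237455046997/2147483648
(3,4): OLD=66446369499749/274877906944 → NEW=255, ERR=-3647496770971/274877906944
(3,5): OLD=355683389439999/2199023255552 → NEW=255, ERR=-205067540725761/2199023255552
(3,6): OLD=5890936313018721/35184372088832 → NEW=255, ERR=-3081078569633439/35184372088832
(4,0): OLD=112258744651/1073741824 → NEW=0, ERR=112258744651/1073741824
(4,1): OLD=2602893519439/17179869184 → NEW=255, ERR=-1777973122481/17179869184
(4,2): OLD=18638645409025/274877906944 → NEW=0, ERR=18638645409025/274877906944
(4,3): OLD=472233831593563/2199023255552 → NEW=255, ERR=-88517098572197/2199023255552
(4,4): OLD=2421887520102433/17592186044416 → NEW=255, ERR=-2064119921223647/17592186044416
(4,5): OLD=67146942441648161/562949953421312 → NEW=0, ERR=67146942441648161/562949953421312
(4,6): OLD=2260715248194977335/9007199254740992 → NEW=255, ERR=-36120561763975625/9007199254740992
Output grid:
  Row 0: ..#.###  (3 black, running=3)
  Row 1: .#.####  (2 black, running=5)
  Row 2: .#.#.##  (3 black, running=8)
  Row 3: ..#.###  (3 black, running=11)
  Row 4: .#.##.#  (3 black, running=14)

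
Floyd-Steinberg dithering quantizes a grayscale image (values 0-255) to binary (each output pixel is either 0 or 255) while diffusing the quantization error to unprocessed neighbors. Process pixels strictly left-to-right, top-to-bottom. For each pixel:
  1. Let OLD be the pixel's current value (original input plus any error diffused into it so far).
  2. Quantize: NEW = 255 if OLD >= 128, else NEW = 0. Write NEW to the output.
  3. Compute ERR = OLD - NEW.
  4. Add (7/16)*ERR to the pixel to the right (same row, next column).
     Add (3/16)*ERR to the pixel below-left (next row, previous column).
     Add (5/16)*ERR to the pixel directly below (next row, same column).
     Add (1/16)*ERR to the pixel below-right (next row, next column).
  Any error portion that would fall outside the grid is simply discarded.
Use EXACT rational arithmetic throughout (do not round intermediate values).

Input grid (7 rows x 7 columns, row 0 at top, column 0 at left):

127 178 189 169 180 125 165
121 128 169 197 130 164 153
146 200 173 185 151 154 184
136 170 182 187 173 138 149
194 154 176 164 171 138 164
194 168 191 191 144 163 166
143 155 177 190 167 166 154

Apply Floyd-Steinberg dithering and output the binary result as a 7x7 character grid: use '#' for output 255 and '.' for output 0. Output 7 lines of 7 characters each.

(0,0): OLD=127 → NEW=0, ERR=127
(0,1): OLD=3737/16 → NEW=255, ERR=-343/16
(0,2): OLD=45983/256 → NEW=255, ERR=-19297/256
(0,3): OLD=557145/4096 → NEW=255, ERR=-487335/4096
(0,4): OLD=8385135/65536 → NEW=0, ERR=8385135/65536
(0,5): OLD=189767945/1048576 → NEW=255, ERR=-77618935/1048576
(0,6): OLD=2224908095/16777216 → NEW=255, ERR=-2053281985/16777216
(1,0): OLD=40107/256 → NEW=255, ERR=-25173/256
(1,1): OLD=147629/2048 → NEW=0, ERR=147629/2048
(1,2): OLD=10048817/65536 → NEW=255, ERR=-6662863/65536
(1,3): OLD=35289501/262144 → NEW=255, ERR=-31557219/262144
(1,4): OLD=1610632183/16777216 → NEW=0, ERR=1610632183/16777216
(1,5): OLD=22537536935/134217728 → NEW=255, ERR=-11687983705/134217728
(1,6): OLD=154682609129/2147483648 → NEW=0, ERR=154682609129/2147483648
(2,0): OLD=4220095/32768 → NEW=255, ERR=-4135745/32768
(2,1): OLD=149002533/1048576 → NEW=255, ERR=-118384347/1048576
(2,2): OLD=1237638319/16777216 → NEW=0, ERR=1237638319/16777216
(2,3): OLD=25675960567/134217728 → NEW=255, ERR=-8549560073/134217728
(2,4): OLD=138813575207/1073741824 → NEW=255, ERR=-134990589913/1073741824
(2,5): OLD=3136701500301/34359738368 → NEW=0, ERR=3136701500301/34359738368
(2,6): OLD=132494465159339/549755813888 → NEW=255, ERR=-7693267382101/549755813888
(3,0): OLD=1264829135/16777216 → NEW=0, ERR=1264829135/16777216
(3,1): OLD=23306248611/134217728 → NEW=255, ERR=-10919272029/134217728
(3,2): OLD=161555387929/1073741824 → NEW=255, ERR=-112248777191/1073741824
(3,3): OLD=439787194207/4294967296 → NEW=0, ERR=439787194207/4294967296
(3,4): OLD=105358761414351/549755813888 → NEW=255, ERR=-34828971127089/549755813888
(3,5): OLD=564399587508701/4398046511104 → NEW=255, ERR=-557102272822819/4398046511104
(3,6): OLD=6678994069466691/70368744177664 → NEW=0, ERR=6678994069466691/70368744177664
(4,0): OLD=434447177025/2147483648 → NEW=255, ERR=-113161153215/2147483648
(4,1): OLD=3114135339981/34359738368 → NEW=0, ERR=3114135339981/34359738368
(4,2): OLD=108355725295139/549755813888 → NEW=255, ERR=-31832007246301/549755813888
(4,3): OLD=669620360953713/4398046511104 → NEW=255, ERR=-451881499377807/4398046511104
(4,4): OLD=3127880591025923/35184372088832 → NEW=0, ERR=3127880591025923/35184372088832
(4,5): OLD=170175207496952195/1125899906842624 → NEW=255, ERR=-116929268747916925/1125899906842624
(4,6): OLD=2527557818034320517/18014398509481984 → NEW=255, ERR=-2066113801883585403/18014398509481984
(5,0): OLD=106942141657015/549755813888 → NEW=255, ERR=-33245590884425/549755813888
(5,1): OLD=684845020888253/4398046511104 → NEW=255, ERR=-436656839443267/4398046511104
(5,2): OLD=4076758398681531/35184372088832 → NEW=0, ERR=4076758398681531/35184372088832
(5,3): OLD=62665941614221767/281474976710656 → NEW=255, ERR=-9110177446995513/281474976710656
(5,4): OLD=2372979841329209645/18014398509481984 → NEW=255, ERR=-2220691778588696275/18014398509481984
(5,5): OLD=8742750409864651357/144115188075855872 → NEW=0, ERR=8742750409864651357/144115188075855872
(5,6): OLD=346357693923448973011/2305843009213693952 → NEW=255, ERR=-241632273426042984749/2305843009213693952
(6,0): OLD=7422936263699151/70368744177664 → NEW=0, ERR=7422936263699151/70368744177664
(6,1): OLD=211747607009922203/1125899906842624 → NEW=255, ERR=-75356869234946917/1125899906842624
(6,2): OLD=3092225515061305201/18014398509481984 → NEW=255, ERR=-1501446104856600719/18014398509481984
(6,3): OLD=18381808458074658607/144115188075855872 → NEW=0, ERR=18381808458074658607/144115188075855872
(6,4): OLD=55810576372299237581/288230376151711744 → NEW=255, ERR=-17688169546387257139/288230376151711744
(6,5): OLD=4824056202725574767841/36893488147419103232 → NEW=255, ERR=-4583783274866296556319/36893488147419103232
(6,6): OLD=41726634102018506436887/590295810358705651712 → NEW=0, ERR=41726634102018506436887/590295810358705651712
Row 0: .###.##
Row 1: #.##.#.
Row 2: ##.##.#
Row 3: .##.##.
Row 4: #.##.##
Row 5: ##.##.#
Row 6: .##.##.

Answer: .###.##
#.##.#.
##.##.#
.##.##.
#.##.##
##.##.#
.##.##.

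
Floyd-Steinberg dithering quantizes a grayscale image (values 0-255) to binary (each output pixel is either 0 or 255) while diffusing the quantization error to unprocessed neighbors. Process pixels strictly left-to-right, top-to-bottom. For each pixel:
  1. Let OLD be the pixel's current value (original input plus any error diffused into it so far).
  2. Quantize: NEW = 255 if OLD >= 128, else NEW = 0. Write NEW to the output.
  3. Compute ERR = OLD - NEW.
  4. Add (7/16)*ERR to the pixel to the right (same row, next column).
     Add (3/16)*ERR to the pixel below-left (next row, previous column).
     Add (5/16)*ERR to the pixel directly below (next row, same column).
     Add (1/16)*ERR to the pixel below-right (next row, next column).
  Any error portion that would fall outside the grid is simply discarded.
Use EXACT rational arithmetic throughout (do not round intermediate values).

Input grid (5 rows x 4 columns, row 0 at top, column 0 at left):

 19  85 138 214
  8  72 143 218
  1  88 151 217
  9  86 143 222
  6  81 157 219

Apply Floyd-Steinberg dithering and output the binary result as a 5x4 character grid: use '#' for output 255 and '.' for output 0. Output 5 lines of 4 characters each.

Answer: ..##
..##
..##
..##
..##

Derivation:
(0,0): OLD=19 → NEW=0, ERR=19
(0,1): OLD=1493/16 → NEW=0, ERR=1493/16
(0,2): OLD=45779/256 → NEW=255, ERR=-19501/256
(0,3): OLD=740037/4096 → NEW=255, ERR=-304443/4096
(1,0): OLD=8047/256 → NEW=0, ERR=8047/256
(1,1): OLD=208521/2048 → NEW=0, ERR=208521/2048
(1,2): OLD=10199741/65536 → NEW=255, ERR=-6511939/65536
(1,3): OLD=153658299/1048576 → NEW=255, ERR=-113728581/1048576
(2,0): OLD=980211/32768 → NEW=0, ERR=980211/32768
(2,1): OLD=121885217/1048576 → NEW=0, ERR=121885217/1048576
(2,2): OLD=328897253/2097152 → NEW=255, ERR=-205876507/2097152
(2,3): OLD=4494508337/33554432 → NEW=255, ERR=-4061871823/33554432
(3,0): OLD=673484355/16777216 → NEW=0, ERR=673484355/16777216
(3,1): OLD=33111488925/268435456 → NEW=0, ERR=33111488925/268435456
(3,2): OLD=647917473123/4294967296 → NEW=255, ERR=-447299187357/4294967296
(3,3): OLD=9103396470837/68719476736 → NEW=255, ERR=-8420070096843/68719476736
(4,0): OLD=178983018951/4294967296 → NEW=0, ERR=178983018951/4294967296
(4,1): OLD=4149296147541/34359738368 → NEW=0, ERR=4149296147541/34359738368
(4,2): OLD=178145867512117/1099511627776 → NEW=255, ERR=-102229597570763/1099511627776
(4,3): OLD=2348967361020931/17592186044416 → NEW=255, ERR=-2137040080305149/17592186044416
Row 0: ..##
Row 1: ..##
Row 2: ..##
Row 3: ..##
Row 4: ..##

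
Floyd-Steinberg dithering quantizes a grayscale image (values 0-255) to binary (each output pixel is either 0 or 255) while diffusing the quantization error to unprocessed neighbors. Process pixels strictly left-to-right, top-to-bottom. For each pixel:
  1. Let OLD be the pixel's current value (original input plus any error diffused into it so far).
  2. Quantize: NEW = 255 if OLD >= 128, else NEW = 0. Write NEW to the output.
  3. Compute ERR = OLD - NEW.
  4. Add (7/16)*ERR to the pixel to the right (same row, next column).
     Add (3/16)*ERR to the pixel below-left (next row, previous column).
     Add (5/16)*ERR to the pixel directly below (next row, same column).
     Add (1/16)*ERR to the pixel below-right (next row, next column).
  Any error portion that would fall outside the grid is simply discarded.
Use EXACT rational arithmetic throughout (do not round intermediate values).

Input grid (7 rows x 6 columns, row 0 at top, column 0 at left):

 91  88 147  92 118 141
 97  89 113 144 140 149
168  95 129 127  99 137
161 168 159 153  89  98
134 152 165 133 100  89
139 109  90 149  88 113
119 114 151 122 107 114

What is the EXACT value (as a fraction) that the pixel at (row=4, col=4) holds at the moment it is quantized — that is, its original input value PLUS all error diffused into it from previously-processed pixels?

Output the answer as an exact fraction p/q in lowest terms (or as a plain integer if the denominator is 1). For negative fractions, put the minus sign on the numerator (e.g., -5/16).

(0,0): OLD=91 → NEW=0, ERR=91
(0,1): OLD=2045/16 → NEW=0, ERR=2045/16
(0,2): OLD=51947/256 → NEW=255, ERR=-13333/256
(0,3): OLD=283501/4096 → NEW=0, ERR=283501/4096
(0,4): OLD=9717755/65536 → NEW=255, ERR=-6993925/65536
(0,5): OLD=98891741/1048576 → NEW=0, ERR=98891741/1048576
(1,0): OLD=38247/256 → NEW=255, ERR=-27033/256
(1,1): OLD=161105/2048 → NEW=0, ERR=161105/2048
(1,2): OLD=9968421/65536 → NEW=255, ERR=-6743259/65536
(1,3): OLD=25519297/262144 → NEW=0, ERR=25519297/262144
(1,4): OLD=2873088035/16777216 → NEW=255, ERR=-1405102045/16777216
(1,5): OLD=36282063109/268435456 → NEW=255, ERR=-32168978171/268435456
(2,0): OLD=4907019/32768 → NEW=255, ERR=-3448821/32768
(2,1): OLD=49957801/1048576 → NEW=0, ERR=49957801/1048576
(2,2): OLD=2363222075/16777216 → NEW=255, ERR=-1914968005/16777216
(2,3): OLD=11455560739/134217728 → NEW=0, ERR=11455560739/134217728
(2,4): OLD=402796274665/4294967296 → NEW=0, ERR=402796274665/4294967296
(2,5): OLD=9300917858287/68719476736 → NEW=255, ERR=-8222548709393/68719476736
(3,0): OLD=2299193819/16777216 → NEW=255, ERR=-1978996261/16777216
(3,1): OLD=13865053247/134217728 → NEW=0, ERR=13865053247/134217728
(3,2): OLD=201333916653/1073741824 → NEW=255, ERR=-72470248467/1073741824
(3,3): OLD=11035959716487/68719476736 → NEW=255, ERR=-6487506851193/68719476736
(3,4): OLD=32932644928551/549755813888 → NEW=0, ERR=32932644928551/549755813888
(3,5): OLD=815201605457641/8796093022208 → NEW=0, ERR=815201605457641/8796093022208
(4,0): OLD=250198118133/2147483648 → NEW=0, ERR=250198118133/2147483648
(4,1): OLD=7395138306417/34359738368 → NEW=255, ERR=-1366594977423/34359738368
(4,2): OLD=126732996098563/1099511627776 → NEW=0, ERR=126732996098563/1099511627776
(4,3): OLD=2831277503642927/17592186044416 → NEW=255, ERR=-1654729937683153/17592186044416
(4,4): OLD=25064019174692127/281474976710656 → NEW=0, ERR=25064019174692127/281474976710656
Target (4,4): original=100, with diffused error = 25064019174692127/281474976710656

Answer: 25064019174692127/281474976710656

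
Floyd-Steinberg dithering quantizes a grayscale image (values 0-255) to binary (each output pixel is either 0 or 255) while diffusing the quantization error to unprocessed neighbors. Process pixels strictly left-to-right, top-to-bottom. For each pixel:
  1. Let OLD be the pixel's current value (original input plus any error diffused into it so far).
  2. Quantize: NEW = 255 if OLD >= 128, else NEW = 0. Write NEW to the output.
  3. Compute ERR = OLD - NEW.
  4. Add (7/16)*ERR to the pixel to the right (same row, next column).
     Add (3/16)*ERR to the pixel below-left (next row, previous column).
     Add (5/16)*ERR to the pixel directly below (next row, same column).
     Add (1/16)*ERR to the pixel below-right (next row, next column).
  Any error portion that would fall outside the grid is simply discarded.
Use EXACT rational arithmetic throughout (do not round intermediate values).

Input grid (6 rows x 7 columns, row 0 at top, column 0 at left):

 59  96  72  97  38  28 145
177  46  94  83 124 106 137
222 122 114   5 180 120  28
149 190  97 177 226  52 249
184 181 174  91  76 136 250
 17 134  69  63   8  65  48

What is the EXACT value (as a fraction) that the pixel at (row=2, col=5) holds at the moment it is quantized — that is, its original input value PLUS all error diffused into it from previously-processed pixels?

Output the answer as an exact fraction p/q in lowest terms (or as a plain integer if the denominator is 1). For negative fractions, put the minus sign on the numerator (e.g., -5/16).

(0,0): OLD=59 → NEW=0, ERR=59
(0,1): OLD=1949/16 → NEW=0, ERR=1949/16
(0,2): OLD=32075/256 → NEW=0, ERR=32075/256
(0,3): OLD=621837/4096 → NEW=255, ERR=-422643/4096
(0,4): OLD=-468133/65536 → NEW=0, ERR=-468133/65536
(0,5): OLD=26083197/1048576 → NEW=0, ERR=26083197/1048576
(0,6): OLD=2615278699/16777216 → NEW=255, ERR=-1662911381/16777216
(1,0): OLD=55879/256 → NEW=255, ERR=-9401/256
(1,1): OLD=194929/2048 → NEW=0, ERR=194929/2048
(1,2): OLD=10686405/65536 → NEW=255, ERR=-6025275/65536
(1,3): OLD=4462561/262144 → NEW=0, ERR=4462561/262144
(1,4): OLD=2137928835/16777216 → NEW=0, ERR=2137928835/16777216
(1,5): OLD=20198869875/134217728 → NEW=255, ERR=-14026650765/134217728
(1,6): OLD=132840898397/2147483648 → NEW=0, ERR=132840898397/2147483648
(2,0): OLD=7483243/32768 → NEW=255, ERR=-872597/32768
(2,1): OLD=126416073/1048576 → NEW=0, ERR=126416073/1048576
(2,2): OLD=2468847515/16777216 → NEW=255, ERR=-1809342565/16777216
(2,3): OLD=-2511942525/134217728 → NEW=0, ERR=-2511942525/134217728
(2,4): OLD=207342745651/1073741824 → NEW=255, ERR=-66461419469/1073741824
(2,5): OLD=2742754256465/34359738368 → NEW=0, ERR=2742754256465/34359738368
Target (2,5): original=120, with diffused error = 2742754256465/34359738368

Answer: 2742754256465/34359738368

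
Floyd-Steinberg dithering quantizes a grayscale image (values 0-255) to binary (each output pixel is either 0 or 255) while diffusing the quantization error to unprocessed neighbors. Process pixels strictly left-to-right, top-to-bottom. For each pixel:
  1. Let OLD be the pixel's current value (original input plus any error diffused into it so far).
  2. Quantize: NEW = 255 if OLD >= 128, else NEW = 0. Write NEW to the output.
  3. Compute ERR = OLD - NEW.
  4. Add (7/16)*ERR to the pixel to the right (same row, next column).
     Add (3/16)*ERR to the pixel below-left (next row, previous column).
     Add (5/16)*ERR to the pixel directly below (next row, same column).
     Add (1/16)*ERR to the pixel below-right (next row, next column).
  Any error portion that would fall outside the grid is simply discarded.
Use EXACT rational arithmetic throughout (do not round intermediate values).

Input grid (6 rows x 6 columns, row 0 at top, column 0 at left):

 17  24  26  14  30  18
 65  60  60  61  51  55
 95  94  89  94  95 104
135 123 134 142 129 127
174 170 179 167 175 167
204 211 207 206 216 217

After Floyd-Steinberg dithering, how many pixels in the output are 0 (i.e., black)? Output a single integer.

(0,0): OLD=17 → NEW=0, ERR=17
(0,1): OLD=503/16 → NEW=0, ERR=503/16
(0,2): OLD=10177/256 → NEW=0, ERR=10177/256
(0,3): OLD=128583/4096 → NEW=0, ERR=128583/4096
(0,4): OLD=2866161/65536 → NEW=0, ERR=2866161/65536
(0,5): OLD=38937495/1048576 → NEW=0, ERR=38937495/1048576
(1,0): OLD=19509/256 → NEW=0, ERR=19509/256
(1,1): OLD=228723/2048 → NEW=0, ERR=228723/2048
(1,2): OLD=8462959/65536 → NEW=255, ERR=-8248721/65536
(1,3): OLD=6928131/262144 → NEW=0, ERR=6928131/262144
(1,4): OLD=1428648297/16777216 → NEW=0, ERR=1428648297/16777216
(1,5): OLD=28613224975/268435456 → NEW=0, ERR=28613224975/268435456
(2,0): OLD=4579489/32768 → NEW=255, ERR=-3776351/32768
(2,1): OLD=62541051/1048576 → NEW=0, ERR=62541051/1048576
(2,2): OLD=1471305649/16777216 → NEW=0, ERR=1471305649/16777216
(2,3): OLD=19961673321/134217728 → NEW=255, ERR=-14263847319/134217728
(2,4): OLD=415553975483/4294967296 → NEW=0, ERR=415553975483/4294967296
(2,5): OLD=12710495370957/68719476736 → NEW=255, ERR=-4812971196723/68719476736
(3,0): OLD=1848331153/16777216 → NEW=0, ERR=1848331153/16777216
(3,1): OLD=26719794237/134217728 → NEW=255, ERR=-7505726403/134217728
(3,2): OLD=129644331271/1073741824 → NEW=0, ERR=129644331271/1073741824
(3,3): OLD=12729307573653/68719476736 → NEW=255, ERR=-4794158994027/68719476736
(3,4): OLD=59890100823029/549755813888 → NEW=0, ERR=59890100823029/549755813888
(3,5): OLD=1397006580574523/8796093022208 → NEW=255, ERR=-845997140088517/8796093022208
(4,0): OLD=425078221663/2147483648 → NEW=255, ERR=-122530108577/2147483648
(4,1): OLD=5397439025491/34359738368 → NEW=255, ERR=-3364294258349/34359738368
(4,2): OLD=172973238861321/1099511627776 → NEW=255, ERR=-107402226221559/1099511627776
(4,3): OLD=2294643166504077/17592186044416 → NEW=255, ERR=-2191364274822003/17592186044416
(4,4): OLD=37197699589293405/281474976710656 → NEW=255, ERR=-34578419471923875/281474976710656
(4,5): OLD=405356390674633835/4503599627370496 → NEW=0, ERR=405356390674633835/4503599627370496
(5,0): OLD=92254894571945/549755813888 → NEW=255, ERR=-47932837969495/549755813888
(5,1): OLD=2117662348206905/17592186044416 → NEW=0, ERR=2117662348206905/17592186044416
(5,2): OLD=28100083517044355/140737488355328 → NEW=255, ERR=-7787976013564285/140737488355328
(5,3): OLD=512170488734171217/4503599627370496 → NEW=0, ERR=512170488734171217/4503599627370496
(5,4): OLD=2129805011655898929/9007199254740992 → NEW=255, ERR=-167030798303054031/9007199254740992
(5,5): OLD=33050834707984120357/144115188075855872 → NEW=255, ERR=-3698538251359127003/144115188075855872
Output grid:
  Row 0: ......  (6 black, running=6)
  Row 1: ..#...  (5 black, running=11)
  Row 2: #..#.#  (3 black, running=14)
  Row 3: .#.#.#  (3 black, running=17)
  Row 4: #####.  (1 black, running=18)
  Row 5: #.#.##  (2 black, running=20)

Answer: 20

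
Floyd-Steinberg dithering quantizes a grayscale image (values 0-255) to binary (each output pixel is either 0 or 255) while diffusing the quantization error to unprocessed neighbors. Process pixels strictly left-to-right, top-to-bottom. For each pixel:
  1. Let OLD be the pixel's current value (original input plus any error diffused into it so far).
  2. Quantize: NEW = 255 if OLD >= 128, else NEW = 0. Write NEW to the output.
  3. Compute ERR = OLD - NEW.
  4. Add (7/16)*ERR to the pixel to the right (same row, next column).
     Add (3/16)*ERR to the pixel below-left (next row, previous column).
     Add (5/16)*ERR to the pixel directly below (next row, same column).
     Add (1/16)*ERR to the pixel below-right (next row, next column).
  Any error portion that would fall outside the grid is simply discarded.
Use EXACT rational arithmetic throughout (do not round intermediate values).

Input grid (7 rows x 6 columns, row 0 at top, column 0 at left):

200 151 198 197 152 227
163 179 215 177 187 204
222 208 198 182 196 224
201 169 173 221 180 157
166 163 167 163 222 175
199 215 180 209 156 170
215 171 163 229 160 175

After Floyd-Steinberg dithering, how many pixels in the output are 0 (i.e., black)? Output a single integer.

Answer: 10

Derivation:
(0,0): OLD=200 → NEW=255, ERR=-55
(0,1): OLD=2031/16 → NEW=0, ERR=2031/16
(0,2): OLD=64905/256 → NEW=255, ERR=-375/256
(0,3): OLD=804287/4096 → NEW=255, ERR=-240193/4096
(0,4): OLD=8280121/65536 → NEW=0, ERR=8280121/65536
(0,5): OLD=295987599/1048576 → NEW=255, ERR=28600719/1048576
(1,0): OLD=43421/256 → NEW=255, ERR=-21859/256
(1,1): OLD=363723/2048 → NEW=255, ERR=-158517/2048
(1,2): OLD=11640359/65536 → NEW=255, ERR=-5071321/65536
(1,3): OLD=38906907/262144 → NEW=255, ERR=-27939813/262144
(1,4): OLD=3041747057/16777216 → NEW=255, ERR=-1236443023/16777216
(1,5): OLD=50513500359/268435456 → NEW=255, ERR=-17937540921/268435456
(2,0): OLD=5924585/32768 → NEW=255, ERR=-2431255/32768
(2,1): OLD=137893651/1048576 → NEW=255, ERR=-129493229/1048576
(2,2): OLD=1593292025/16777216 → NEW=0, ERR=1593292025/16777216
(2,3): OLD=23029984881/134217728 → NEW=255, ERR=-11195535759/134217728
(2,4): OLD=503737656275/4294967296 → NEW=0, ERR=503737656275/4294967296
(2,5): OLD=17167793695221/68719476736 → NEW=255, ERR=-355672872459/68719476736
(3,0): OLD=2594739929/16777216 → NEW=255, ERR=-1683450151/16777216
(3,1): OLD=13378528101/134217728 → NEW=0, ERR=13378528101/134217728
(3,2): OLD=239367154111/1073741824 → NEW=255, ERR=-34437011009/1073741824
(3,3): OLD=14350578056189/68719476736 → NEW=255, ERR=-3172888511491/68719476736
(3,4): OLD=104600876497629/549755813888 → NEW=255, ERR=-35586856043811/549755813888
(3,5): OLD=1182130117284819/8796093022208 → NEW=255, ERR=-1060873603378221/8796093022208
(4,0): OLD=329279863831/2147483648 → NEW=255, ERR=-218328466409/2147483648
(4,1): OLD=4720516651819/34359738368 → NEW=255, ERR=-4041216632021/34359738368
(4,2): OLD=113352706320657/1099511627776 → NEW=0, ERR=113352706320657/1099511627776
(4,3): OLD=3158379553029045/17592186044416 → NEW=255, ERR=-1327627888297035/17592186044416
(4,4): OLD=40322651565465605/281474976710656 → NEW=255, ERR=-31453467495751675/281474976710656
(4,5): OLD=379995415484628483/4503599627370496 → NEW=0, ERR=379995415484628483/4503599627370496
(5,0): OLD=79811479754929/549755813888 → NEW=255, ERR=-60376252786511/549755813888
(5,1): OLD=2518731743575489/17592186044416 → NEW=255, ERR=-1967275697750591/17592186044416
(5,2): OLD=19955397924415323/140737488355328 → NEW=255, ERR=-15932661606193317/140737488355328
(5,3): OLD=546642718900797593/4503599627370496 → NEW=0, ERR=546642718900797593/4503599627370496
(5,4): OLD=1668914976201506457/9007199254740992 → NEW=255, ERR=-627920833757446503/9007199254740992
(5,5): OLD=22897579331575603949/144115188075855872 → NEW=255, ERR=-13851793627767643411/144115188075855872
(6,0): OLD=44955092453697507/281474976710656 → NEW=255, ERR=-26821026607519773/281474976710656
(6,1): OLD=298477683143815591/4503599627370496 → NEW=0, ERR=298477683143815591/4503599627370496
(6,2): OLD=3105452832819068367/18014398509481984 → NEW=255, ERR=-1488218787098837553/18014398509481984
(6,3): OLD=60713173318928654771/288230376151711744 → NEW=255, ERR=-12785572599757839949/288230376151711744
(6,4): OLD=499777793591930930003/4611686018427387904 → NEW=0, ERR=499777793591930930003/4611686018427387904
(6,5): OLD=13873382959413567085925/73786976294838206464 → NEW=255, ERR=-4942295995770175562395/73786976294838206464
Output grid:
  Row 0: #.##.#  (2 black, running=2)
  Row 1: ######  (0 black, running=2)
  Row 2: ##.#.#  (2 black, running=4)
  Row 3: #.####  (1 black, running=5)
  Row 4: ##.##.  (2 black, running=7)
  Row 5: ###.##  (1 black, running=8)
  Row 6: #.##.#  (2 black, running=10)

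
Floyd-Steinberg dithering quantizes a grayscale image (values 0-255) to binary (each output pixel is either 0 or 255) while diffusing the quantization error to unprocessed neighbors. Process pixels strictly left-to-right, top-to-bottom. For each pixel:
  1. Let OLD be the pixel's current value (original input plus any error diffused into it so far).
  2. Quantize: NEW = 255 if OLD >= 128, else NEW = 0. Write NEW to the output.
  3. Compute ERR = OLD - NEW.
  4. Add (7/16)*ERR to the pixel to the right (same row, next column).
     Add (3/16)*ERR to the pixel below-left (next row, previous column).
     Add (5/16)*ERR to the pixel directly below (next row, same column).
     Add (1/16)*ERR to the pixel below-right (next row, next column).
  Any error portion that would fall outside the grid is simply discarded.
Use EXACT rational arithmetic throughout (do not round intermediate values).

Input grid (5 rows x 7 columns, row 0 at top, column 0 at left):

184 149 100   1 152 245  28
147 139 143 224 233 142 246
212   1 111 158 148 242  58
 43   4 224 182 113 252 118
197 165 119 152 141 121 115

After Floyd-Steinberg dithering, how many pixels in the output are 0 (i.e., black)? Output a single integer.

(0,0): OLD=184 → NEW=255, ERR=-71
(0,1): OLD=1887/16 → NEW=0, ERR=1887/16
(0,2): OLD=38809/256 → NEW=255, ERR=-26471/256
(0,3): OLD=-181201/4096 → NEW=0, ERR=-181201/4096
(0,4): OLD=8693065/65536 → NEW=255, ERR=-8018615/65536
(0,5): OLD=200770815/1048576 → NEW=255, ERR=-66616065/1048576
(0,6): OLD=3449593/16777216 → NEW=0, ERR=3449593/16777216
(1,0): OLD=37613/256 → NEW=255, ERR=-27667/256
(1,1): OLD=214523/2048 → NEW=0, ERR=214523/2048
(1,2): OLD=10196759/65536 → NEW=255, ERR=-6514921/65536
(1,3): OLD=35987019/262144 → NEW=255, ERR=-30859701/262144
(1,4): OLD=2157294849/16777216 → NEW=255, ERR=-2120895231/16777216
(1,5): OLD=7949933137/134217728 → NEW=0, ERR=7949933137/134217728
(1,6): OLD=575541636767/2147483648 → NEW=255, ERR=27933306527/2147483648
(2,0): OLD=6483705/32768 → NEW=255, ERR=-1872135/32768
(2,1): OLD=-17465149/1048576 → NEW=0, ERR=-17465149/1048576
(2,2): OLD=958340617/16777216 → NEW=0, ERR=958340617/16777216
(2,3): OLD=15607788289/134217728 → NEW=0, ERR=15607788289/134217728
(2,4): OLD=175147960593/1073741824 → NEW=255, ERR=-98656204527/1073741824
(2,5): OLD=7382189802651/34359738368 → NEW=255, ERR=-1379543481189/34359738368
(2,6): OLD=26498880242413/549755813888 → NEW=0, ERR=26498880242413/549755813888
(3,0): OLD=369483241/16777216 → NEW=0, ERR=369483241/16777216
(3,1): OLD=2089700661/134217728 → NEW=0, ERR=2089700661/134217728
(3,2): OLD=289292846127/1073741824 → NEW=255, ERR=15488681007/1073741824
(3,3): OLD=906208419001/4294967296 → NEW=255, ERR=-189008241479/4294967296
(3,4): OLD=35609916080617/549755813888 → NEW=0, ERR=35609916080617/549755813888
(3,5): OLD=1192253019837515/4398046511104 → NEW=255, ERR=70751159505995/4398046511104
(3,6): OLD=9682143573610645/70368744177664 → NEW=255, ERR=-8261886191693675/70368744177664
(4,0): OLD=444102710279/2147483648 → NEW=255, ERR=-103505619961/2147483648
(4,1): OLD=5252219484763/34359738368 → NEW=255, ERR=-3509513799077/34359738368
(4,2): OLD=39331299793973/549755813888 → NEW=0, ERR=39331299793973/549755813888
(4,3): OLD=803059958152151/4398046511104 → NEW=255, ERR=-318441902179369/4398046511104
(4,4): OLD=4568002648131605/35184372088832 → NEW=255, ERR=-4404012234520555/35184372088832
(4,5): OLD=60010220888387285/1125899906842624 → NEW=0, ERR=60010220888387285/1125899906842624
(4,6): OLD=1848888776307179875/18014398509481984 → NEW=0, ERR=1848888776307179875/18014398509481984
Output grid:
  Row 0: #.#.##.  (3 black, running=3)
  Row 1: #.###.#  (2 black, running=5)
  Row 2: #...##.  (4 black, running=9)
  Row 3: ..##.##  (3 black, running=12)
  Row 4: ##.##..  (3 black, running=15)

Answer: 15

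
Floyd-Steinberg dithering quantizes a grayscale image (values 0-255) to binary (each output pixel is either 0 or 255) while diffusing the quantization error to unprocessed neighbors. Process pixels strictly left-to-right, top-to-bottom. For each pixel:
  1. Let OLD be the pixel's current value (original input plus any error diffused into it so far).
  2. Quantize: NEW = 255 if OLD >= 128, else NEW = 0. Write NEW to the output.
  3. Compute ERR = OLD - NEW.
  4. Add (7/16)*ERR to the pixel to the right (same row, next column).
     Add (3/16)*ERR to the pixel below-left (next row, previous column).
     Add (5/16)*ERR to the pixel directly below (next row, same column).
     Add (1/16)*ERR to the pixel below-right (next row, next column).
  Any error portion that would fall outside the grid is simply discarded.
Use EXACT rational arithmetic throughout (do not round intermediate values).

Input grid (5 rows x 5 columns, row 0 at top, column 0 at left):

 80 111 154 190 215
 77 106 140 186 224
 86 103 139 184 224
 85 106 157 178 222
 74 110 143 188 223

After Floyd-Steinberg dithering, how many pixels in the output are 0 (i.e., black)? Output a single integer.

Answer: 10

Derivation:
(0,0): OLD=80 → NEW=0, ERR=80
(0,1): OLD=146 → NEW=255, ERR=-109
(0,2): OLD=1701/16 → NEW=0, ERR=1701/16
(0,3): OLD=60547/256 → NEW=255, ERR=-4733/256
(0,4): OLD=847509/4096 → NEW=255, ERR=-196971/4096
(1,0): OLD=1305/16 → NEW=0, ERR=1305/16
(1,1): OLD=16967/128 → NEW=255, ERR=-15673/128
(1,2): OLD=447995/4096 → NEW=0, ERR=447995/4096
(1,3): OLD=3697891/16384 → NEW=255, ERR=-480029/16384
(1,4): OLD=51117721/262144 → NEW=255, ERR=-15728999/262144
(2,0): OLD=181309/2048 → NEW=0, ERR=181309/2048
(2,1): OLD=8458919/65536 → NEW=255, ERR=-8252761/65536
(2,2): OLD=110037413/1048576 → NEW=0, ERR=110037413/1048576
(2,3): OLD=3629599087/16777216 → NEW=255, ERR=-648590993/16777216
(2,4): OLD=50064575817/268435456 → NEW=255, ERR=-18386465463/268435456
(3,0): OLD=93380117/1048576 → NEW=0, ERR=93380117/1048576
(3,1): OLD=1097383641/8388608 → NEW=255, ERR=-1041711399/8388608
(3,2): OLD=32304920251/268435456 → NEW=0, ERR=32304920251/268435456
(3,3): OLD=113970190293/536870912 → NEW=255, ERR=-22931892267/536870912
(3,4): OLD=1541822667149/8589934592 → NEW=255, ERR=-648610653811/8589934592
(4,0): OLD=10542182355/134217728 → NEW=0, ERR=10542182355/134217728
(4,1): OLD=574183202395/4294967296 → NEW=255, ERR=-521033458085/4294967296
(4,2): OLD=7680322936037/68719476736 → NEW=0, ERR=7680322936037/68719476736
(4,3): OLD=238497439416059/1099511627776 → NEW=255, ERR=-41878025666821/1099511627776
(4,4): OLD=3167835974435165/17592186044416 → NEW=255, ERR=-1318171466890915/17592186044416
Output grid:
  Row 0: .#.##  (2 black, running=2)
  Row 1: .#.##  (2 black, running=4)
  Row 2: .#.##  (2 black, running=6)
  Row 3: .#.##  (2 black, running=8)
  Row 4: .#.##  (2 black, running=10)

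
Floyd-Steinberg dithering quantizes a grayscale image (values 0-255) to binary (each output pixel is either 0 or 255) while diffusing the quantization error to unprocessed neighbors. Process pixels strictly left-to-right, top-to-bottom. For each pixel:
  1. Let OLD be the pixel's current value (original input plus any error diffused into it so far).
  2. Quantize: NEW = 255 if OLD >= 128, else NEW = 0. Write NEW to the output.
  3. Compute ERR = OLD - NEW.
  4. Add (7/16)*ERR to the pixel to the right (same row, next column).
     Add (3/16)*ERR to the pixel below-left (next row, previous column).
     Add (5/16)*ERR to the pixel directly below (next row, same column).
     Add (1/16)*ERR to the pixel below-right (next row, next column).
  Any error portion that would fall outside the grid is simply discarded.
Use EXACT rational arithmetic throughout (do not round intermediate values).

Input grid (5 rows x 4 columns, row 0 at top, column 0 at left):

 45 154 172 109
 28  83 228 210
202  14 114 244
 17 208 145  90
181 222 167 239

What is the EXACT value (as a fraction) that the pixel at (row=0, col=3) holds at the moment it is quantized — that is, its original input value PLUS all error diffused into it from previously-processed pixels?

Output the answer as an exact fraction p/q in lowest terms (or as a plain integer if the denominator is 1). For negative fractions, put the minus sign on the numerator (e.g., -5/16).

(0,0): OLD=45 → NEW=0, ERR=45
(0,1): OLD=2779/16 → NEW=255, ERR=-1301/16
(0,2): OLD=34925/256 → NEW=255, ERR=-30355/256
(0,3): OLD=233979/4096 → NEW=0, ERR=233979/4096
Target (0,3): original=109, with diffused error = 233979/4096

Answer: 233979/4096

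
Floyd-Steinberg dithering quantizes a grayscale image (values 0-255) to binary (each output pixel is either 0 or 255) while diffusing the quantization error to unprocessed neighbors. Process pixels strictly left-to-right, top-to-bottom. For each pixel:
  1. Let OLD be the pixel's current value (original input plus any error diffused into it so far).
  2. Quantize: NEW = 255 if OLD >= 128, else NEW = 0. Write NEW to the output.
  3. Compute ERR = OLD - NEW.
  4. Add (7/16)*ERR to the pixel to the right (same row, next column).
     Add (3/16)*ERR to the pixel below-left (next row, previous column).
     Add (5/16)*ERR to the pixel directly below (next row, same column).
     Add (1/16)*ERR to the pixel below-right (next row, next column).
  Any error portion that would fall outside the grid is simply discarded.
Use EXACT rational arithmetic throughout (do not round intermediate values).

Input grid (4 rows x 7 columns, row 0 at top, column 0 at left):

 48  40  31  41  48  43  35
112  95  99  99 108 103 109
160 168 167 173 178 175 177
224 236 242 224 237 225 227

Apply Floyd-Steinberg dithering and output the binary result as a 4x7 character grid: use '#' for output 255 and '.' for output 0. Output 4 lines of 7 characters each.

(0,0): OLD=48 → NEW=0, ERR=48
(0,1): OLD=61 → NEW=0, ERR=61
(0,2): OLD=923/16 → NEW=0, ERR=923/16
(0,3): OLD=16957/256 → NEW=0, ERR=16957/256
(0,4): OLD=315307/4096 → NEW=0, ERR=315307/4096
(0,5): OLD=5025197/65536 → NEW=0, ERR=5025197/65536
(0,6): OLD=71876539/1048576 → NEW=0, ERR=71876539/1048576
(1,0): OLD=2215/16 → NEW=255, ERR=-1865/16
(1,1): OLD=9841/128 → NEW=0, ERR=9841/128
(1,2): OLD=683605/4096 → NEW=255, ERR=-360875/4096
(1,3): OLD=1625177/16384 → NEW=0, ERR=1625177/16384
(1,4): OLD=203392307/1048576 → NEW=255, ERR=-63994573/1048576
(1,5): OLD=989227603/8388608 → NEW=0, ERR=989227603/8388608
(1,6): OLD=25072612349/134217728 → NEW=255, ERR=-9152908291/134217728
(2,0): OLD=282603/2048 → NEW=255, ERR=-239637/2048
(2,1): OLD=7669625/65536 → NEW=0, ERR=7669625/65536
(2,2): OLD=224470283/1048576 → NEW=255, ERR=-42916597/1048576
(2,3): OLD=1418865555/8388608 → NEW=255, ERR=-720229485/8388608
(2,4): OLD=10044569851/67108864 → NEW=255, ERR=-7068190469/67108864
(2,5): OLD=320343149857/2147483648 → NEW=255, ERR=-227265180383/2147483648
(2,6): OLD=4011827031543/34359738368 → NEW=0, ERR=4011827031543/34359738368
(3,0): OLD=219547979/1048576 → NEW=255, ERR=-47838901/1048576
(3,1): OLD=1993338367/8388608 → NEW=255, ERR=-145756673/8388608
(3,2): OLD=14282376565/67108864 → NEW=255, ERR=-2830383755/67108864
(3,3): OLD=41986267319/268435456 → NEW=255, ERR=-26464773961/268435456
(3,4): OLD=4664145887051/34359738368 → NEW=255, ERR=-4097587396789/34359738368
(3,5): OLD=42623649745569/274877906944 → NEW=255, ERR=-27470216525151/274877906944
(3,6): OLD=937448180517247/4398046511104 → NEW=255, ERR=-184053679814273/4398046511104
Row 0: .......
Row 1: #.#.#.#
Row 2: #.####.
Row 3: #######

Answer: .......
#.#.#.#
#.####.
#######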